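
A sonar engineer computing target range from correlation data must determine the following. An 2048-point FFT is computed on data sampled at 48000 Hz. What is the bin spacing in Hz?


DFT frequency resolution:
df = fs / N
   = 48000 / 2048
   = 23.4375 Hz

23.4375 Hz


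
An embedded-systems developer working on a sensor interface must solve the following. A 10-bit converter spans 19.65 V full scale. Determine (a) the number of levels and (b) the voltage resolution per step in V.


Step 1 — number of quantization levels:
L = 2^N = 2^10 = 1024

Step 2 — LSB step size:
delta = Vfs / L
      = 19.65 / 1024
      = 0.01918945 V

Levels = 1024; step size = 0.01918945 V


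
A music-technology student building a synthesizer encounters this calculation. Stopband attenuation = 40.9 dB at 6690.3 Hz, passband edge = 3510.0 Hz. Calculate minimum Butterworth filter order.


Butterworth filter order formula:
n = log10(10^(A/10) - 1) / (2 * log10(f_stop/f_pass))
10^(40.9/10) - 1 = 12301.6877
f_stop/f_pass = 6690.3 / 3510.0 = 1.9061
n = 7.2999 -> ceil = 8

8


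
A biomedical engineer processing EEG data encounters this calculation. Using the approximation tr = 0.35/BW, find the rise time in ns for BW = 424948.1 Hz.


Rise time from bandwidth relationship:
tr = 0.35 / BW
   = 0.35 / 424948.1
   = 8.236299915e-07 s
   = 823.63 ns

823.63 ns


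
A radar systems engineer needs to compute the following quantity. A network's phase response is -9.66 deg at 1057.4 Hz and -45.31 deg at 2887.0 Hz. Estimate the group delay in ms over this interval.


Group delay from phase difference:
tau = -d(phi)/d(omega)
d(phi) = -35.65 deg = -0.62221 rad
d(omega) = 2*pi*(2887.0 - 1057.4) = 11495.7158 rad/s
tau = -(-0.62221) / 11495.7158
    = 0.0541 ms

0.0541 ms


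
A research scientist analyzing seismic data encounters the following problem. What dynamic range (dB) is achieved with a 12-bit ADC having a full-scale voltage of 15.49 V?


Dynamic range from full-scale to LSB:
V_min = V_max / 2^bits = 15.49 / 2^12
DR = 20 * log10(V_max / V_min)
   = 20 * log10(2^12)
   = 20 * 12 * log10(2)
   = 72.25 dB

72.25 dB


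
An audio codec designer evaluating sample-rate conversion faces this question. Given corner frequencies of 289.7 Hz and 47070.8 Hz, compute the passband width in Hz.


Bandwidth is the difference of -3dB frequencies:
BW = f_high - f_low
   = 47070.8 - 289.7
   = 46781.1 Hz

46781.1 Hz


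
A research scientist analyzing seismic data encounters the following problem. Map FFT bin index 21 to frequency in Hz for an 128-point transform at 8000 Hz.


Frequency of DFT bin k:
f_k = k * fs / N
    = 21 * 8000 / 128
    = 168000 / 128
    = 1312.5 Hz

1312.5 Hz


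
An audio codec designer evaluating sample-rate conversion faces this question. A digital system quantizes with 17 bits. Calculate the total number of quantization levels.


Number of quantization levels = 2^N
= 2^17
= 131072

131072


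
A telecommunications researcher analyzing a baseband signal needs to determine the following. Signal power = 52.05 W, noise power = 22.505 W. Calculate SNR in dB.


SNR in decibels:
SNR = 10 * log10(Ps / Pn)
    = 10 * log10(52.05 / 22.505)
    = 10 * log10(2.3128)
    = 10 * 0.3641
    = 3.64 dB

3.64 dB


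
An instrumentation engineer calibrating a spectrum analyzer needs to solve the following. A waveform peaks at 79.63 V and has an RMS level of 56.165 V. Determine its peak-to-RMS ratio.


Crest factor is the ratio of peak to RMS:
CF = V_peak / V_rms
   = 79.63 / 56.165
   = 1.4178

1.4178


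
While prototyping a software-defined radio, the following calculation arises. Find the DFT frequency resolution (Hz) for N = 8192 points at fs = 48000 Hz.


DFT frequency resolution:
df = fs / N
   = 48000 / 8192
   = 5.8594 Hz

5.8594 Hz


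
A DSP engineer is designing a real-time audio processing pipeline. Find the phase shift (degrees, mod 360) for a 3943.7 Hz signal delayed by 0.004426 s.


Phase shift from frequency and time delay:
phi = 360 * f * t_delay
    = 360 * 3943.7 * 0.004426
    = 6283.73 degrees
    mod 360 = 163.73 degrees

163.73 degrees


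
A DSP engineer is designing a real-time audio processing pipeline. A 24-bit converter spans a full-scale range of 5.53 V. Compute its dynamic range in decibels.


Dynamic range from full-scale to LSB:
V_min = V_max / 2^bits = 5.53 / 2^24
DR = 20 * log10(V_max / V_min)
   = 20 * log10(2^24)
   = 20 * 24 * log10(2)
   = 144.49 dB

144.49 dB


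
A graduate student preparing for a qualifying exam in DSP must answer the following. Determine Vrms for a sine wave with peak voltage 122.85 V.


RMS voltage for a sinusoidal waveform:
V_rms = V_peak / sqrt(2)
      = 122.85 / 1.414214
      = 86.868 V

86.868 V


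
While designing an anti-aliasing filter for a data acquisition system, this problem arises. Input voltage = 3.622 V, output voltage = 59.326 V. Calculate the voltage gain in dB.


Voltage gain in dB:
G = 20 * log10(Vout / Vin)
  = 20 * log10(59.326 / 3.622)
  = 20 * log10(16.379348)
  = 20 * 1.214297
  = 24.29 dB

24.29 dB


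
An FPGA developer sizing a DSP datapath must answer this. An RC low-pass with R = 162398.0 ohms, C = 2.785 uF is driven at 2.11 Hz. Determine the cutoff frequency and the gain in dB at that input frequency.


Step 1 — cutoff frequency:
fc = 1 / (2*pi*R*C)
C = 2.785 uF = 2.785e-06 F
fc = 1 / (2*pi*162398.0*2.785e-06)
   = 0.351896 Hz

Step 2 — magnitude at f = 2.11 Hz:
|H(f)| = 1 / sqrt(1 + (f/fc)^2)
f/fc = 2.11 / 0.351896 = 5.99609
|H| = 1 / sqrt(1 + 35.953095) = 0.1645033
|H|_dB = 20*log10(0.1645033) = -15.68 dB

fc = 0.351896 Hz; |H(2.11 Hz)| = -15.68 dB


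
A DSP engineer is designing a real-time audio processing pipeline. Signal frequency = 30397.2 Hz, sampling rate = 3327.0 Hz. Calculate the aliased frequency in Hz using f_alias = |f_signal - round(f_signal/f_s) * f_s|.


Compute the nearest integer multiple of fs to the signal:
n = round(30397.2 / 3327.0) = 9
f_alias = |30397.2 - 9 * 3327.0|
        = |30397.2 - 29943.0|
        = 454.2 Hz

454.2


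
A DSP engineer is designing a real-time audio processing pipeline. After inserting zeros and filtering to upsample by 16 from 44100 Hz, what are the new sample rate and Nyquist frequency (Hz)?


Step 1 — output sample rate after interpolation by L:
fs_out = L * fs_in = 16 * 44100 = 705600 Hz

Step 2 — Nyquist frequency of the output stream:
f_Nyq = fs_out / 2 = 705600 / 2 = 352800.0 Hz

fs_out = 705600 Hz; f_Nyquist = 352800.0 Hz


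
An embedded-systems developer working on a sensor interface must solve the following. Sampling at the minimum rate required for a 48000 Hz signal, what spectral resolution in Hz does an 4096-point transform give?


Step 1 — Nyquist sampling rate:
fs = 2 * fmax = 2 * 48000 = 96000 Hz

Step 2 — DFT bin spacing:
df = fs / N = 96000 / 4096 = 23.4375 Hz

23.4375 Hz


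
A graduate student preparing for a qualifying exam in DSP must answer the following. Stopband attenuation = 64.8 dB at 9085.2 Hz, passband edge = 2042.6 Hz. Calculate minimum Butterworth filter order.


Butterworth filter order formula:
n = log10(10^(A/10) - 1) / (2 * log10(f_stop/f_pass))
10^(64.8/10) - 1 = 3019950.7204
f_stop/f_pass = 9085.2 / 2042.6 = 4.4479
n = 4.9988 -> ceil = 5

5


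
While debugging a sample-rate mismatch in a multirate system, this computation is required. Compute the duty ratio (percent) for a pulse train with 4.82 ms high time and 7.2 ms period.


Duty cycle as a percentage:
DC = (t_on / T) * 100
   = (4.82 / 7.2) * 100
   = 0.669444 * 100
   = 66.94 %

66.94 %


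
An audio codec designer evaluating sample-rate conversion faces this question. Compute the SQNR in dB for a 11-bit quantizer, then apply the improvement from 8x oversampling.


Step 1 — baseline SQNR at Nyquist:
SQNR_base = 6.02*N + 1.76
          = 6.02*11 + 1.76
          = 67.98 dB

Step 2 — oversampling processing gain:
G = 10*log10(OSR) = 10*log10(8) = 9.03 dB

Step 3 — total:
SQNR_total = 67.98 + 9.03 = 77.01 dB

Base SQNR = 67.98 dB; oversampled SQNR = 77.01 dB


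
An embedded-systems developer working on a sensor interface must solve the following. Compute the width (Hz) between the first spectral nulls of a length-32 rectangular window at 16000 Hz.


Main lobe width for a rectangular window:
Width = 2 * fs / N
      = 2 * 16000 / 32
      = 32000 / 32
      = 1000.0 Hz

1000.0 Hz


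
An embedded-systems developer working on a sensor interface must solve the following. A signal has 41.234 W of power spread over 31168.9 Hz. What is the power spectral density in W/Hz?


Power spectral density:
PSD = P / BW
    = 41.234 / 31168.9
    = 0.00132292 W/Hz

0.00132292 W/Hz


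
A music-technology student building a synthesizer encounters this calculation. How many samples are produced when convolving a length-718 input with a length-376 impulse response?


Linear convolution output length:
L = N + M - 1
  = 718 + 376 - 1
  = 1093 samples

1093


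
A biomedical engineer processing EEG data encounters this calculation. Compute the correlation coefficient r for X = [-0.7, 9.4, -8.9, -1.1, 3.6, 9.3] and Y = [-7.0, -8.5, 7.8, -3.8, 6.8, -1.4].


Pearson correlation coefficient (population):
r = cov(X,Y) / (std(X) * std(Y))
Mean X = 1.9333, Mean Y = -1.0167
Cov(X,Y) = -19.497778
Std(X) = 6.406941, Std(Y) = 6.305135
r = -0.4827

-0.4827


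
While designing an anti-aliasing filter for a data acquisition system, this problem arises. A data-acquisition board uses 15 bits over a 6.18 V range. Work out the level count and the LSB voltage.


Step 1 — number of quantization levels:
L = 2^N = 2^15 = 32768

Step 2 — LSB step size:
delta = Vfs / L
      = 6.18 / 32768
      = 0.0001886 V

Levels = 32768; step size = 0.0001886 V


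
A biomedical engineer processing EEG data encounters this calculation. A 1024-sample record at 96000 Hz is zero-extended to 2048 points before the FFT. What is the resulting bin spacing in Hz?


Frequency resolution after zero-padding:
N_padded = 1024 * 2 = 2048
df = fs / N_padded
   = 96000 / 2048
   = 46.875 Hz

46.875 Hz


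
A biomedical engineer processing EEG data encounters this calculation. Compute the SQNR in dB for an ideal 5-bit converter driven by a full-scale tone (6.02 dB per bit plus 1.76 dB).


Theoretical SNR for a full-scale sinusoid:
SNR = 6.02 * N + 1.76
    = 6.02 * 5 + 1.76
    = 30.1 + 1.76
    = 31.86 dB

31.86 dB


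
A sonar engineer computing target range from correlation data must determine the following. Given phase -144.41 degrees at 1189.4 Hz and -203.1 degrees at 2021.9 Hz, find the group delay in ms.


Group delay from phase difference:
tau = -d(phi)/d(omega)
d(phi) = -58.69 deg = -1.024334 rad
d(omega) = 2*pi*(2021.9 - 1189.4) = 5230.7518 rad/s
tau = -(-1.024334) / 5230.7518
    = 0.1958 ms

0.1958 ms


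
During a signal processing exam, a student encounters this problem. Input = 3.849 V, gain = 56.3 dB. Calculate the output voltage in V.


Output voltage from dB gain:
V_out = V_in * 10^(gain_dB / 20)
      = 3.849 * 10^(56.3 / 20)
      = 3.849 * 653.130553
      = 2513.8995 V

2513.8995 V


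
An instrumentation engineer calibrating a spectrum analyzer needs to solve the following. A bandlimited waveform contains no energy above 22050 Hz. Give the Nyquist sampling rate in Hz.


The Nyquist rate is twice the maximum frequency component.
fs_min = 2 * fmax
      = 2 * 22050
      = 44100 Hz

44100


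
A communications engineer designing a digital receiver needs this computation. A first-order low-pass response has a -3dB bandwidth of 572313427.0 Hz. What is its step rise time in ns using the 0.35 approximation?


Rise time from bandwidth relationship:
tr = 0.35 / BW
   = 0.35 / 572313427.0
   = 6.115530118e-10 s
   = 0.6116 ns

0.6116 ns


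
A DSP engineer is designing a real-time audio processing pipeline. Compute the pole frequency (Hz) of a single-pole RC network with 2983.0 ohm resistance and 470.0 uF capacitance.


Cutoff frequency of a first-order RC filter:
fc = 1 / (2 * pi * R * C)
C = 470.0 uF = 0.00047 F
fc = 1 / (2 * pi * 2983.0 * 0.00047)
   = 1 / 8.8090886325189
   = 0.113519 Hz

0.113519 Hz


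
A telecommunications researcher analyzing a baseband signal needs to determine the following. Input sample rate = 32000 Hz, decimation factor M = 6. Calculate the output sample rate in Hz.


Decimation reduces the sample rate:
fs_out = fs_in / M
       = 32000 / 6
       = 5333.3333 Hz

5333.3333 Hz


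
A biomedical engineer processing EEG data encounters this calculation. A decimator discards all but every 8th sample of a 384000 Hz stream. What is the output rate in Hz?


Decimation reduces the sample rate:
fs_out = fs_in / M
       = 384000 / 8
       = 48000.0 Hz

48000.0 Hz


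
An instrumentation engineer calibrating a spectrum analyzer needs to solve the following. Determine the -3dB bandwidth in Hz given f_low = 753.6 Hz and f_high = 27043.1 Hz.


Bandwidth is the difference of -3dB frequencies:
BW = f_high - f_low
   = 27043.1 - 753.6
   = 26289.5 Hz

26289.5 Hz


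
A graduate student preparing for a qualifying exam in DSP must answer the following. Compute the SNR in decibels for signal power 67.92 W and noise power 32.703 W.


SNR in decibels:
SNR = 10 * log10(Ps / Pn)
    = 10 * log10(67.92 / 32.703)
    = 10 * log10(2.0769)
    = 10 * 0.3174
    = 3.17 dB

3.17 dB


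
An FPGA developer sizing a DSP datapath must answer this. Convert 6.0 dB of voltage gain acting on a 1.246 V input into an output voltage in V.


Output voltage from dB gain:
V_out = V_in * 10^(gain_dB / 20)
      = 1.246 * 10^(6.0 / 20)
      = 1.246 * 1.995262
      = 2.4861 V

2.4861 V


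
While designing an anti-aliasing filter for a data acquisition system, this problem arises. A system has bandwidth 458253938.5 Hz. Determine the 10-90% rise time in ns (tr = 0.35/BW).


Rise time from bandwidth relationship:
tr = 0.35 / BW
   = 0.35 / 458253938.5
   = 7.637686675e-10 s
   = 0.7638 ns

0.7638 ns


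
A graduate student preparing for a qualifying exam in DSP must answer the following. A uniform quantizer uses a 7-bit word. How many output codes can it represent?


Number of quantization levels = 2^N
= 2^7
= 128

128


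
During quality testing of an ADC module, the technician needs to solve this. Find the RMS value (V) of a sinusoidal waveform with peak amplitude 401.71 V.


RMS voltage for a sinusoidal waveform:
V_rms = V_peak / sqrt(2)
      = 401.71 / 1.414214
      = 284.052 V

284.052 V


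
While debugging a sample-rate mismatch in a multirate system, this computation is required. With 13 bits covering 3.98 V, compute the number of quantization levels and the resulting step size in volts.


Step 1 — number of quantization levels:
L = 2^N = 2^13 = 8192

Step 2 — LSB step size:
delta = Vfs / L
      = 3.98 / 8192
      = 0.00048584 V

Levels = 8192; step size = 0.00048584 V


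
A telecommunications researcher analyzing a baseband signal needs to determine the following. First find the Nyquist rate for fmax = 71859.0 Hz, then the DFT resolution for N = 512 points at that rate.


Step 1 — Nyquist sampling rate:
fs = 2 * fmax = 2 * 71859.0 = 143718.0 Hz

Step 2 — DFT bin spacing:
df = fs / N = 143718.0 / 512 = 280.6992 Hz

280.6992 Hz


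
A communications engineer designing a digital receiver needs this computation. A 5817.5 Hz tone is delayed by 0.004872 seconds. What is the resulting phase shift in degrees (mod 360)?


Phase shift from frequency and time delay:
phi = 360 * f * t_delay
    = 360 * 5817.5 * 0.004872
    = 10203.43 degrees
    mod 360 = 123.43 degrees

123.43 degrees


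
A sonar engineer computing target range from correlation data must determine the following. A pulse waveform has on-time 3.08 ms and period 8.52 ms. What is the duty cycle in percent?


Duty cycle as a percentage:
DC = (t_on / T) * 100
   = (3.08 / 8.52) * 100
   = 0.361502 * 100
   = 36.15 %

36.15 %


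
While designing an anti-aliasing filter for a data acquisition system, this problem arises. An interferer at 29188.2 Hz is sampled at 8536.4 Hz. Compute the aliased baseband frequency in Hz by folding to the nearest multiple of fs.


Compute the nearest integer multiple of fs to the signal:
n = round(29188.2 / 8536.4) = 3
f_alias = |29188.2 - 3 * 8536.4|
        = |29188.2 - 25609.2|
        = 3579.0 Hz

3579.0


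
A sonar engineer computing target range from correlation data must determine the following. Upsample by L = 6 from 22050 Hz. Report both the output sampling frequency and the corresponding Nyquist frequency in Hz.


Step 1 — output sample rate after interpolation by L:
fs_out = L * fs_in = 6 * 22050 = 132300 Hz

Step 2 — Nyquist frequency of the output stream:
f_Nyq = fs_out / 2 = 132300 / 2 = 66150.0 Hz

fs_out = 132300 Hz; f_Nyquist = 66150.0 Hz


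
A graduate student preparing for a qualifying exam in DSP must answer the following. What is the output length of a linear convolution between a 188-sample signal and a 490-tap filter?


Linear convolution output length:
L = N + M - 1
  = 188 + 490 - 1
  = 677 samples

677


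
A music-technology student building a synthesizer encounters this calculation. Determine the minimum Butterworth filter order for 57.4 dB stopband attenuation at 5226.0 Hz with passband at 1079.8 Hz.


Butterworth filter order formula:
n = log10(10^(A/10) - 1) / (2 * log10(f_stop/f_pass))
10^(57.4/10) - 1 = 549539.8739
f_stop/f_pass = 5226.0 / 1079.8 = 4.8398
n = 4.1908 -> ceil = 5

5


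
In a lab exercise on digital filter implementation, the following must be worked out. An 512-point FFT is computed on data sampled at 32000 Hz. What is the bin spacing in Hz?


DFT frequency resolution:
df = fs / N
   = 32000 / 512
   = 62.5 Hz

62.5 Hz


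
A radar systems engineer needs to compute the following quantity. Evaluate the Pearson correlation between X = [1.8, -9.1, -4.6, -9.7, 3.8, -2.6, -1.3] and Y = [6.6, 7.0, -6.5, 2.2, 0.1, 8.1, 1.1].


Pearson correlation coefficient (population):
r = cov(X,Y) / (std(X) * std(Y))
Mean X = -3.1, Mean Y = 2.6571
Cov(X,Y) = -1.101429
Std(X) = 4.734675, Std(Y) = 4.736743
r = -0.0491

-0.0491


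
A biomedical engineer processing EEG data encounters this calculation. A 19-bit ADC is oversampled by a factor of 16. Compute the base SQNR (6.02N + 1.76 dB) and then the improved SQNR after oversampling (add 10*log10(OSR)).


Step 1 — baseline SQNR at Nyquist:
SQNR_base = 6.02*N + 1.76
          = 6.02*19 + 1.76
          = 116.14 dB

Step 2 — oversampling processing gain:
G = 10*log10(OSR) = 10*log10(16) = 12.04 dB

Step 3 — total:
SQNR_total = 116.14 + 12.04 = 128.18 dB

Base SQNR = 116.14 dB; oversampled SQNR = 128.18 dB


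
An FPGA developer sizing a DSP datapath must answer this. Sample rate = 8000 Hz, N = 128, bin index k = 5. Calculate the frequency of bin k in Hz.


Frequency of DFT bin k:
f_k = k * fs / N
    = 5 * 8000 / 128
    = 40000 / 128
    = 312.5 Hz

312.5 Hz


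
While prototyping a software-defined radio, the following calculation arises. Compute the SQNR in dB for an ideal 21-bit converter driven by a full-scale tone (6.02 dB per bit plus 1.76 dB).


Theoretical SNR for a full-scale sinusoid:
SNR = 6.02 * N + 1.76
    = 6.02 * 21 + 1.76
    = 126.42 + 1.76
    = 128.18 dB

128.18 dB


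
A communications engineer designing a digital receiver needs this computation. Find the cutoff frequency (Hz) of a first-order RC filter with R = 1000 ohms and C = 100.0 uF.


Cutoff frequency of a first-order RC filter:
fc = 1 / (2 * pi * R * C)
C = 100.0 uF = 0.0001 F
fc = 1 / (2 * pi * 1000 * 0.0001)
   = 1 / 0.62831853071796
   = 1.591549 Hz

1.591549 Hz


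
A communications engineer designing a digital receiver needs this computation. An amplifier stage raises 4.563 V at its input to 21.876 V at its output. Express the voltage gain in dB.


Voltage gain in dB:
G = 20 * log10(Vout / Vin)
  = 20 * log10(21.876 / 4.563)
  = 20 * log10(4.794214)
  = 20 * 0.680717
  = 13.61 dB

13.61 dB


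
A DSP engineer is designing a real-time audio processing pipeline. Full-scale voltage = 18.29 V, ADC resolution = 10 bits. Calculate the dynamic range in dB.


Dynamic range from full-scale to LSB:
V_min = V_max / 2^bits = 18.29 / 2^10
DR = 20 * log10(V_max / V_min)
   = 20 * log10(2^10)
   = 20 * 10 * log10(2)
   = 60.21 dB

60.21 dB


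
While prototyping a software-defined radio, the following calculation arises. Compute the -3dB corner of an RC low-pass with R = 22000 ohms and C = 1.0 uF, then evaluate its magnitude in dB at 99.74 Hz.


Step 1 — cutoff frequency:
fc = 1 / (2*pi*R*C)
C = 1.0 uF = 1e-06 F
fc = 1 / (2*pi*22000*1e-06)
   = 7.23432 Hz

Step 2 — magnitude at f = 99.74 Hz:
|H(f)| = 1 / sqrt(1 + (f/fc)^2)
f/fc = 99.74 / 7.23432 = 13.787059
|H| = 1 / sqrt(1 + 190.082996) = 0.0723417
|H|_dB = 20*log10(0.0723417) = -22.81 dB

fc = 7.23432 Hz; |H(99.74 Hz)| = -22.81 dB


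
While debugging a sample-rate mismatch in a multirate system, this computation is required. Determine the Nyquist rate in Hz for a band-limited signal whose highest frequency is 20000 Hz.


The Nyquist rate is twice the maximum frequency component.
fs_min = 2 * fmax
      = 2 * 20000
      = 40000 Hz

40000


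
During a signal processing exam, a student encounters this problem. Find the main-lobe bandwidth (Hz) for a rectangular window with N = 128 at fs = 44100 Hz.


Main lobe width for a rectangular window:
Width = 2 * fs / N
      = 2 * 44100 / 128
      = 88200 / 128
      = 689.062 Hz

689.062 Hz


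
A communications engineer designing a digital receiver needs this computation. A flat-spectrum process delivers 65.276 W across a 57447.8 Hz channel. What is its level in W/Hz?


Power spectral density:
PSD = P / BW
    = 65.276 / 57447.8
    = 0.00113627 W/Hz

0.00113627 W/Hz


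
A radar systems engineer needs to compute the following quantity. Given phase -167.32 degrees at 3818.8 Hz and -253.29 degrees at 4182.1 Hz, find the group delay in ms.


Group delay from phase difference:
tau = -d(phi)/d(omega)
d(phi) = -85.97 deg = -1.50046 rad
d(omega) = 2*pi*(4182.1 - 3818.8) = 2282.6812 rad/s
tau = -(-1.50046) / 2282.6812
    = 0.6573 ms

0.6573 ms


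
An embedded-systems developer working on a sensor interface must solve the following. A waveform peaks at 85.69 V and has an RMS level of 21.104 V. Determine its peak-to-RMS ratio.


Crest factor is the ratio of peak to RMS:
CF = V_peak / V_rms
   = 85.69 / 21.104
   = 4.0604

4.0604


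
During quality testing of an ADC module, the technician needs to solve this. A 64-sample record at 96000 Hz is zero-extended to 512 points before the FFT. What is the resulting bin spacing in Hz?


Frequency resolution after zero-padding:
N_padded = 64 * 8 = 512
df = fs / N_padded
   = 96000 / 512
   = 187.5 Hz

187.5 Hz


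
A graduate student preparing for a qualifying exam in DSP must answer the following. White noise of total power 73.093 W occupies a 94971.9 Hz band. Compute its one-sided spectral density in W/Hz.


Power spectral density:
PSD = P / BW
    = 73.093 / 94971.9
    = 0.00076963 W/Hz

0.00076963 W/Hz


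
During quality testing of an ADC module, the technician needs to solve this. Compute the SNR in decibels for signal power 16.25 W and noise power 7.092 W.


SNR in decibels:
SNR = 10 * log10(Ps / Pn)
    = 10 * log10(16.25 / 7.092)
    = 10 * log10(2.2913)
    = 10 * 0.3601
    = 3.6 dB

3.6 dB


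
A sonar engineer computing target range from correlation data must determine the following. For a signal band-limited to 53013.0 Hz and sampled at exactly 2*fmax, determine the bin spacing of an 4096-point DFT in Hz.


Step 1 — Nyquist sampling rate:
fs = 2 * fmax = 2 * 53013.0 = 106026.0 Hz

Step 2 — DFT bin spacing:
df = fs / N = 106026.0 / 4096 = 25.8853 Hz

25.8853 Hz


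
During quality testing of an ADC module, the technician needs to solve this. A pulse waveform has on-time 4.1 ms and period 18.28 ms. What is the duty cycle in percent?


Duty cycle as a percentage:
DC = (t_on / T) * 100
   = (4.1 / 18.28) * 100
   = 0.224289 * 100
   = 22.43 %

22.43 %


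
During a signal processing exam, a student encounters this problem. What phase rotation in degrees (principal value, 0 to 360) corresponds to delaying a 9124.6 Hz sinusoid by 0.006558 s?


Phase shift from frequency and time delay:
phi = 360 * f * t_delay
    = 360 * 9124.6 * 0.006558
    = 21542.09 degrees
    mod 360 = 302.09 degrees

302.09 degrees


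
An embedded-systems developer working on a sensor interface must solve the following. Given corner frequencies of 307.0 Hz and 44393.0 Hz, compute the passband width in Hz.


Bandwidth is the difference of -3dB frequencies:
BW = f_high - f_low
   = 44393.0 - 307.0
   = 44086.0 Hz

44086.0 Hz


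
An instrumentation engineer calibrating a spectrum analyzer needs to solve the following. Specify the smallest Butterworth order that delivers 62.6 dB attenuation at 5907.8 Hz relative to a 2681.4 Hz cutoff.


Butterworth filter order formula:
n = log10(10^(A/10) - 1) / (2 * log10(f_stop/f_pass))
10^(62.6/10) - 1 = 1819699.8586
f_stop/f_pass = 5907.8 / 2681.4 = 2.2033
n = 9.1237 -> ceil = 10

10


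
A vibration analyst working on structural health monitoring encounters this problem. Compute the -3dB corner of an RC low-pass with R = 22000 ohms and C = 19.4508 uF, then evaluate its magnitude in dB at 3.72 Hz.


Step 1 — cutoff frequency:
fc = 1 / (2*pi*R*C)
C = 19.4508 uF = 1.94508e-05 F
fc = 1 / (2*pi*22000*1.94508e-05)
   = 0.371929 Hz

Step 2 — magnitude at f = 3.72 Hz:
|H(f)| = 1 / sqrt(1 + (f/fc)^2)
f/fc = 3.72 / 0.371929 = 10.001909
|H| = 1 / sqrt(1 + 100.038184) = 0.0994849
|H|_dB = 20*log10(0.0994849) = -20.04 dB

fc = 0.371929 Hz; |H(3.72 Hz)| = -20.04 dB


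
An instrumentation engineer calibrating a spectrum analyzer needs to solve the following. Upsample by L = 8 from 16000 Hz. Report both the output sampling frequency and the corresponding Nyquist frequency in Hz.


Step 1 — output sample rate after interpolation by L:
fs_out = L * fs_in = 8 * 16000 = 128000 Hz

Step 2 — Nyquist frequency of the output stream:
f_Nyq = fs_out / 2 = 128000 / 2 = 64000.0 Hz

fs_out = 128000 Hz; f_Nyquist = 64000.0 Hz


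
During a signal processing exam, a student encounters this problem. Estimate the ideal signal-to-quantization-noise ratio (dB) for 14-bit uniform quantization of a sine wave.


Theoretical SNR for a full-scale sinusoid:
SNR = 6.02 * N + 1.76
    = 6.02 * 14 + 1.76
    = 84.28 + 1.76
    = 86.04 dB

86.04 dB


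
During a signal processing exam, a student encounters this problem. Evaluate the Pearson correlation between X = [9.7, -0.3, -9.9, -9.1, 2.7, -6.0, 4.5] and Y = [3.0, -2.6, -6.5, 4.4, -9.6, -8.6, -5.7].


Pearson correlation coefficient (population):
r = cov(X,Y) / (std(X) * std(Y))
Mean X = -1.2, Mean Y = -3.6571
Cov(X,Y) = 3.357143
Std(X) = 6.850026, Std(Y) = 5.10402
r = 0.096

0.096


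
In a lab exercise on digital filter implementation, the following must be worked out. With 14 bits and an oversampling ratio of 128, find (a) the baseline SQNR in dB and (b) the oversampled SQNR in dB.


Step 1 — baseline SQNR at Nyquist:
SQNR_base = 6.02*N + 1.76
          = 6.02*14 + 1.76
          = 86.04 dB

Step 2 — oversampling processing gain:
G = 10*log10(OSR) = 10*log10(128) = 21.07 dB

Step 3 — total:
SQNR_total = 86.04 + 21.07 = 107.11 dB

Base SQNR = 86.04 dB; oversampled SQNR = 107.11 dB


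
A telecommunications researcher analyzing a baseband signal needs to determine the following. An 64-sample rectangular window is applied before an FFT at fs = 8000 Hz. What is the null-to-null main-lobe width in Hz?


Main lobe width for a rectangular window:
Width = 2 * fs / N
      = 2 * 8000 / 64
      = 16000 / 64
      = 250.0 Hz

250.0 Hz


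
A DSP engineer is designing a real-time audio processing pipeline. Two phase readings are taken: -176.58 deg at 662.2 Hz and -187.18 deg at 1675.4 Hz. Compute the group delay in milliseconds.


Group delay from phase difference:
tau = -d(phi)/d(omega)
d(phi) = -10.6 deg = -0.185005 rad
d(omega) = 2*pi*(1675.4 - 662.2) = 6366.1234 rad/s
tau = -(-0.185005) / 6366.1234
    = 0.0291 ms

0.0291 ms


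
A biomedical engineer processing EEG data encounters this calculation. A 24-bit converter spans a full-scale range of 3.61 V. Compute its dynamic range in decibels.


Dynamic range from full-scale to LSB:
V_min = V_max / 2^bits = 3.61 / 2^24
DR = 20 * log10(V_max / V_min)
   = 20 * log10(2^24)
   = 20 * 24 * log10(2)
   = 144.49 dB

144.49 dB


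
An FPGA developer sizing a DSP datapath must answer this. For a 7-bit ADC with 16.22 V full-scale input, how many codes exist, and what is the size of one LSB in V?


Step 1 — number of quantization levels:
L = 2^N = 2^7 = 128

Step 2 — LSB step size:
delta = Vfs / L
      = 16.22 / 128
      = 0.12671875 V

Levels = 128; step size = 0.12671875 V


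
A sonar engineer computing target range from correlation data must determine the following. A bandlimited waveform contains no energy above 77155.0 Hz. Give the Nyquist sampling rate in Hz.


The Nyquist rate is twice the maximum frequency component.
fs_min = 2 * fmax
      = 2 * 77155.0
      = 154310.0 Hz

154310.0


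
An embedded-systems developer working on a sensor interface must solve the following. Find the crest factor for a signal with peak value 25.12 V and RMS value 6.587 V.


Crest factor is the ratio of peak to RMS:
CF = V_peak / V_rms
   = 25.12 / 6.587
   = 3.8136

3.8136


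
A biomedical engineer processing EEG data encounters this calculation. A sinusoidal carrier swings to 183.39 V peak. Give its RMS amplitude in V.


RMS voltage for a sinusoidal waveform:
V_rms = V_peak / sqrt(2)
      = 183.39 / 1.414214
      = 129.676 V

129.676 V


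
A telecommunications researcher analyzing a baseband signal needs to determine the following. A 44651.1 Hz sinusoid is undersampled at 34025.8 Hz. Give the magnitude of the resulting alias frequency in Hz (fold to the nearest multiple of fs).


Compute the nearest integer multiple of fs to the signal:
n = round(44651.1 / 34025.8) = 1
f_alias = |44651.1 - 1 * 34025.8|
        = |44651.1 - 34025.8|
        = 10625.3 Hz

10625.3


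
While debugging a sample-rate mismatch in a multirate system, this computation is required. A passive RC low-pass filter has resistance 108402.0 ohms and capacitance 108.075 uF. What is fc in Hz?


Cutoff frequency of a first-order RC filter:
fc = 1 / (2 * pi * R * C)
C = 108.075 uF = 0.000108075 F
fc = 1 / (2 * pi * 108402.0 * 0.000108075)
   = 1 / 73.610947435264
   = 0.013585 Hz

0.013585 Hz


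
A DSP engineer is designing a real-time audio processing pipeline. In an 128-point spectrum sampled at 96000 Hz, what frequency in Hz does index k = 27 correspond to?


Frequency of DFT bin k:
f_k = k * fs / N
    = 27 * 96000 / 128
    = 2592000 / 128
    = 20250.0 Hz

20250.0 Hz


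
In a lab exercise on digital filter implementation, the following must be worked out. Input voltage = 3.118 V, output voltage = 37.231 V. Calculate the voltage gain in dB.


Voltage gain in dB:
G = 20 * log10(Vout / Vin)
  = 20 * log10(37.231 / 3.118)
  = 20 * log10(11.940667)
  = 20 * 1.077029
  = 21.54 dB

21.54 dB


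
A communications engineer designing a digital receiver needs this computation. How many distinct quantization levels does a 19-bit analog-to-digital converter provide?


Number of quantization levels = 2^N
= 2^19
= 524288

524288


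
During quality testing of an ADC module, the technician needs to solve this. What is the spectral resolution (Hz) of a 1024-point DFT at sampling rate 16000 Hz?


DFT frequency resolution:
df = fs / N
   = 16000 / 1024
   = 15.625 Hz

15.625 Hz


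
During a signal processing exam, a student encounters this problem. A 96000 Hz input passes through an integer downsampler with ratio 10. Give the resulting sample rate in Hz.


Decimation reduces the sample rate:
fs_out = fs_in / M
       = 96000 / 10
       = 9600.0 Hz

9600.0 Hz


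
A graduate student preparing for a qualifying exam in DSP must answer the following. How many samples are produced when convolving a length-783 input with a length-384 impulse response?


Linear convolution output length:
L = N + M - 1
  = 783 + 384 - 1
  = 1166 samples

1166


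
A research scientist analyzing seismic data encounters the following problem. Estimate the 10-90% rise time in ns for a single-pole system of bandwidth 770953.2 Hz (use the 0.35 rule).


Rise time from bandwidth relationship:
tr = 0.35 / BW
   = 0.35 / 770953.2
   = 4.539834584e-07 s
   = 453.9835 ns

453.9835 ns


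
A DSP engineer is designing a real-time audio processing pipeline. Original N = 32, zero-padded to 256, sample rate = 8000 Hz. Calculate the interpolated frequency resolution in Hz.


Frequency resolution after zero-padding:
N_padded = 32 * 8 = 256
df = fs / N_padded
   = 8000 / 256
   = 31.25 Hz

31.25 Hz


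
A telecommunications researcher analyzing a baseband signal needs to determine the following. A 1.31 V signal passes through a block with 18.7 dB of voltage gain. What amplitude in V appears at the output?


Output voltage from dB gain:
V_out = V_in * 10^(gain_dB / 20)
      = 1.31 * 10^(18.7 / 20)
      = 1.31 * 8.609938
      = 11.279 V

11.279 V


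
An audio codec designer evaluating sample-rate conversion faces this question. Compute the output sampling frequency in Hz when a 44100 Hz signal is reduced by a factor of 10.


Decimation reduces the sample rate:
fs_out = fs_in / M
       = 44100 / 10
       = 4410.0 Hz

4410.0 Hz


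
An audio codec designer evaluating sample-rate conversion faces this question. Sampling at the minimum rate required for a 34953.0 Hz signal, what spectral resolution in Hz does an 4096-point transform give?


Step 1 — Nyquist sampling rate:
fs = 2 * fmax = 2 * 34953.0 = 69906.0 Hz

Step 2 — DFT bin spacing:
df = fs / N = 69906.0 / 4096 = 17.0669 Hz

17.0669 Hz


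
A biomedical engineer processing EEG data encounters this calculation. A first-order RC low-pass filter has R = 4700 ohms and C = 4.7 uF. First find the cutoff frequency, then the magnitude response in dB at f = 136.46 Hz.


Step 1 — cutoff frequency:
fc = 1 / (2*pi*R*C)
C = 4.7 uF = 4.7e-06 F
fc = 1 / (2*pi*4700*4.7e-06)
   = 7.20484 Hz

Step 2 — magnitude at f = 136.46 Hz:
|H(f)| = 1 / sqrt(1 + (f/fc)^2)
f/fc = 136.46 / 7.20484 = 18.940046
|H| = 1 / sqrt(1 + 358.725342) = 0.0527247
|H|_dB = 20*log10(0.0527247) = -25.56 dB

fc = 7.20484 Hz; |H(136.46 Hz)| = -25.56 dB


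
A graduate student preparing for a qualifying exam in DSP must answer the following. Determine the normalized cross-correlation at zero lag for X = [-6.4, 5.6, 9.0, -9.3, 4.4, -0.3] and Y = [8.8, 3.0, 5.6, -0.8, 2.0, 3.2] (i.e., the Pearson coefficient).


Pearson correlation coefficient (population):
r = cov(X,Y) / (std(X) * std(Y))
Mean X = 0.5, Mean Y = 3.6333
Cov(X,Y) = 2.543333
Std(X) = 6.554388, Std(Y) = 2.985335
r = 0.13

0.13


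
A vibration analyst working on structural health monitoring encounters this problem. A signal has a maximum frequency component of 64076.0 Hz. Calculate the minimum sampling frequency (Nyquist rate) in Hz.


The Nyquist rate is twice the maximum frequency component.
fs_min = 2 * fmax
      = 2 * 64076.0
      = 128152.0 Hz

128152.0


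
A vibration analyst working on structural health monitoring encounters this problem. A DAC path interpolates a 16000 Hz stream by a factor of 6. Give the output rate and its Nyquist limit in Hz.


Step 1 — output sample rate after interpolation by L:
fs_out = L * fs_in = 6 * 16000 = 96000 Hz

Step 2 — Nyquist frequency of the output stream:
f_Nyq = fs_out / 2 = 96000 / 2 = 48000.0 Hz

fs_out = 96000 Hz; f_Nyquist = 48000.0 Hz


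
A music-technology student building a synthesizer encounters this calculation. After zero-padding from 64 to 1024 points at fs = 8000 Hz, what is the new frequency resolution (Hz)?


Frequency resolution after zero-padding:
N_padded = 64 * 16 = 1024
df = fs / N_padded
   = 8000 / 1024
   = 7.8125 Hz

7.8125 Hz


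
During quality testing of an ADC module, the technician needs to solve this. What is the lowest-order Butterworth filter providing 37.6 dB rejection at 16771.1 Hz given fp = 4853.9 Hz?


Butterworth filter order formula:
n = log10(10^(A/10) - 1) / (2 * log10(f_stop/f_pass))
10^(37.6/10) - 1 = 5753.3994
f_stop/f_pass = 16771.1 / 4853.9 = 3.4552
n = 3.4913 -> ceil = 4

4


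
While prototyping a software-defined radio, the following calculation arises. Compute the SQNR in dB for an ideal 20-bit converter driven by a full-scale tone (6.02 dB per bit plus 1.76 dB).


Theoretical SNR for a full-scale sinusoid:
SNR = 6.02 * N + 1.76
    = 6.02 * 20 + 1.76
    = 120.4 + 1.76
    = 122.16 dB

122.16 dB


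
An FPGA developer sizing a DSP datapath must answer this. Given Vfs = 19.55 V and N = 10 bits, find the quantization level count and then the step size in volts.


Step 1 — number of quantization levels:
L = 2^N = 2^10 = 1024

Step 2 — LSB step size:
delta = Vfs / L
      = 19.55 / 1024
      = 0.0190918 V

Levels = 1024; step size = 0.0190918 V


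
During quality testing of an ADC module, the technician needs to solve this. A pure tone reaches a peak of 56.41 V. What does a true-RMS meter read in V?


RMS voltage for a sinusoidal waveform:
V_rms = V_peak / sqrt(2)
      = 56.41 / 1.414214
      = 39.888 V

39.888 V


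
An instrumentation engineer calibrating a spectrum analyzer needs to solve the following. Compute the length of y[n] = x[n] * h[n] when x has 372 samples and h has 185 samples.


Linear convolution output length:
L = N + M - 1
  = 372 + 185 - 1
  = 556 samples

556


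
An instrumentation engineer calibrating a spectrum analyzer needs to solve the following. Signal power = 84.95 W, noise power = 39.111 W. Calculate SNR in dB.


SNR in decibels:
SNR = 10 * log10(Ps / Pn)
    = 10 * log10(84.95 / 39.111)
    = 10 * log10(2.172)
    = 10 * 0.3369
    = 3.37 dB

3.37 dB


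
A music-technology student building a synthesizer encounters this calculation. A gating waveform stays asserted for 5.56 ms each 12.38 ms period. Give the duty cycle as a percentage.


Duty cycle as a percentage:
DC = (t_on / T) * 100
   = (5.56 / 12.38) * 100
   = 0.449111 * 100
   = 44.91 %

44.91 %


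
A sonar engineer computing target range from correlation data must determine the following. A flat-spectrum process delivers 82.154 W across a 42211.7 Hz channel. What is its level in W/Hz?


Power spectral density:
PSD = P / BW
    = 82.154 / 42211.7
    = 0.00194624 W/Hz

0.00194624 W/Hz


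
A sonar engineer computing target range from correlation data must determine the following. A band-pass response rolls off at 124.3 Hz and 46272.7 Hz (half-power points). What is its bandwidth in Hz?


Bandwidth is the difference of -3dB frequencies:
BW = f_high - f_low
   = 46272.7 - 124.3
   = 46148.4 Hz

46148.4 Hz


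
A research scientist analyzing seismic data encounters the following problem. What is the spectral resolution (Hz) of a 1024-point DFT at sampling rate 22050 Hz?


DFT frequency resolution:
df = fs / N
   = 22050 / 1024
   = 21.5332 Hz

21.5332 Hz


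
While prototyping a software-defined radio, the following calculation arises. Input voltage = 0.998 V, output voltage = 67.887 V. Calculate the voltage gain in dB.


Voltage gain in dB:
G = 20 * log10(Vout / Vin)
  = 20 * log10(67.887 / 0.998)
  = 20 * log10(68.023046)
  = 20 * 1.832656
  = 36.65 dB

36.65 dB


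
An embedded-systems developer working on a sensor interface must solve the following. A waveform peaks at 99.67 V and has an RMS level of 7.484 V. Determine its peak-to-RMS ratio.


Crest factor is the ratio of peak to RMS:
CF = V_peak / V_rms
   = 99.67 / 7.484
   = 13.3177

13.3177
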